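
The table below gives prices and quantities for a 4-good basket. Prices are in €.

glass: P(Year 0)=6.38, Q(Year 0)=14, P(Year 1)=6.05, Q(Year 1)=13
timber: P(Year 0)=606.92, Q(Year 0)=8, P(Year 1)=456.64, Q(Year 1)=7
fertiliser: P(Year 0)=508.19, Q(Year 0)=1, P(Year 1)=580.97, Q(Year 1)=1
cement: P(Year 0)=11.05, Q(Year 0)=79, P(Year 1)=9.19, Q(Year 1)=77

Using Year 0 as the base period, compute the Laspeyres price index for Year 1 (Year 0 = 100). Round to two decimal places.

79.75

Laspeyres price index uses base-period quantities as weights.
ΣP(Year 1)·Q(Year 0) = 6.05×14 + 456.64×8 + 580.97×1 + 9.19×79 = 84.7 + 3653.12 + 580.97 + 726.01 = 5044.8
ΣP(Year 0)·Q(Year 0) = 6.38×14 + 606.92×8 + 508.19×1 + 11.05×79 = 89.32 + 4855.36 + 508.19 + 872.95 = 6325.82
Index = 5044.8 / 6325.82 × 100 = 79.7493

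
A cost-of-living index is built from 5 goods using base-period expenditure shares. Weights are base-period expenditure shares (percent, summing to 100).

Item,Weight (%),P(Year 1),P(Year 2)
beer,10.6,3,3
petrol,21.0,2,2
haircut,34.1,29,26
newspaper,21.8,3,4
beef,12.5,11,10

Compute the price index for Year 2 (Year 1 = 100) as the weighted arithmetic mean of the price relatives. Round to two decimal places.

beer: 10.6 × (3/3) = 10.6 × 1.000000 = 10.6000
petrol: 21.0 × (2/2) = 21.0 × 1.000000 = 21.0000
haircut: 34.1 × (26/29) = 34.1 × 0.896552 = 30.5724
newspaper: 21.8 × (4/3) = 21.8 × 1.333333 = 29.0667
beef: 12.5 × (10/11) = 12.5 × 0.909091 = 11.3636
Index = Σ wᵢ·(p₁ᵢ/p₀ᵢ) = 10.6000 + 21.0000 + 30.5724 + 29.0667 + 11.3636 = 102.6027

102.60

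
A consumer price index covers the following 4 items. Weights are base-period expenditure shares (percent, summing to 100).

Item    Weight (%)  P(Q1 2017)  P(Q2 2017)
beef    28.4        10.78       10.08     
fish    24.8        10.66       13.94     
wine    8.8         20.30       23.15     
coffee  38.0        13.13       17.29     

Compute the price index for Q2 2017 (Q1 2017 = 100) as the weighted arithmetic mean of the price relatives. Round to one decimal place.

119.1

beef: 28.4 × (10.08/10.78) = 28.4 × 0.935065 = 26.5558
fish: 24.8 × (13.94/10.66) = 24.8 × 1.307692 = 32.4308
wine: 8.8 × (23.15/20.30) = 8.8 × 1.140394 = 10.0355
coffee: 38.0 × (17.29/13.13) = 38.0 × 1.316832 = 50.0396
Index = Σ wᵢ·(p₁ᵢ/p₀ᵢ) = 26.5558 + 32.4308 + 10.0355 + 50.0396 = 119.0617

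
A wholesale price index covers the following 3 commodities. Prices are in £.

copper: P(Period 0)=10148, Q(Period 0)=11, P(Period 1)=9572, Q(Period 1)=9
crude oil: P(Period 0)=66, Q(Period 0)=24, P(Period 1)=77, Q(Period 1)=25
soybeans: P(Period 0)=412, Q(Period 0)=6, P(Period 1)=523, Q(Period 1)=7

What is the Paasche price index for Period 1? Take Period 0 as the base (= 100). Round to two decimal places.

Paasche price index uses current-period quantities as weights.
ΣP(Period 1)·Q(Period 1) = 9572×9 + 77×25 + 523×7 = 86148 + 1925 + 3661 = 91734
ΣP(Period 0)·Q(Period 1) = 10148×9 + 66×25 + 412×7 = 91332 + 1650 + 2884 = 95866
Index = 91734 / 95866 × 100 = 95.6898

95.69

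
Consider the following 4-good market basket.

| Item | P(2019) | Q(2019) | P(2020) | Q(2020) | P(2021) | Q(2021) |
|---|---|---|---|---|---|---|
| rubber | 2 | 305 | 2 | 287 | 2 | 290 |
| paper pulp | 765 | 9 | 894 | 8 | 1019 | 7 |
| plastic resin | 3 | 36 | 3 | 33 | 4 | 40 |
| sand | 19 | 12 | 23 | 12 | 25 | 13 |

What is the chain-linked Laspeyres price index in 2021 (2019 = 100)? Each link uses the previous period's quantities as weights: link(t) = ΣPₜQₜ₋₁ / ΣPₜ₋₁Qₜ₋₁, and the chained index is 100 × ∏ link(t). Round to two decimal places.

Link 2019→2020:
ΣP(2020)Q(2019) = 2×305 + 894×9 + 3×36 + 23×12 = 610 + 8046 + 108 + 276 = 9040
ΣP(2019)Q(2019) = 2×305 + 765×9 + 3×36 + 19×12 = 610 + 6885 + 108 + 228 = 7831
link = 9040/7831 = 1.154386
Link 2020→2021:
ΣP(2021)Q(2020) = 2×287 + 1019×8 + 4×33 + 25×12 = 574 + 8152 + 132 + 300 = 9158
ΣP(2020)Q(2020) = 2×287 + 894×8 + 3×33 + 23×12 = 574 + 7152 + 99 + 276 = 8101
link = 9158/8101 = 1.130478
Chained index = 100 × 1.154386 × 1.130478 = 130.5008

130.50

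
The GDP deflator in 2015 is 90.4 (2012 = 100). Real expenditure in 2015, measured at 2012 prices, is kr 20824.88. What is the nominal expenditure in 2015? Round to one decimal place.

Nominal = Real × (Index/100) = 20824.88 × (90.4/100)
        = 20824.88 × 0.904 = 18825.6915

18825.7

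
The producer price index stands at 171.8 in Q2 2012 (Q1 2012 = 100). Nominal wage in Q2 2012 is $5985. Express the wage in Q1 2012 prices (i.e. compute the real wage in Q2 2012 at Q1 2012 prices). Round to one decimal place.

Real = Nominal ÷ (Index/100) = 5985 ÷ (171.8/100)
     = 5985 ÷ 1.718 = 3483.7020

3483.7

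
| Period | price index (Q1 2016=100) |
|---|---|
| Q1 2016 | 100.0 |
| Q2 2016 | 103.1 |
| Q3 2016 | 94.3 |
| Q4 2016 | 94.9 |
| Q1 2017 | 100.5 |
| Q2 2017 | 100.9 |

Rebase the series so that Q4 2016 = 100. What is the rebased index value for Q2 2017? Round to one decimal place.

Rebased(Q2 2017) = 100.9 / 94.9 × 100 = 106.3224

106.3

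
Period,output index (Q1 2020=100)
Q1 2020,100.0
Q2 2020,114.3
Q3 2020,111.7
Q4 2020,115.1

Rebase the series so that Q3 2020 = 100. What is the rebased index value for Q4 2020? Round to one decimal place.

Rebased(Q4 2020) = 115.1 / 111.7 × 100 = 103.0439

103.0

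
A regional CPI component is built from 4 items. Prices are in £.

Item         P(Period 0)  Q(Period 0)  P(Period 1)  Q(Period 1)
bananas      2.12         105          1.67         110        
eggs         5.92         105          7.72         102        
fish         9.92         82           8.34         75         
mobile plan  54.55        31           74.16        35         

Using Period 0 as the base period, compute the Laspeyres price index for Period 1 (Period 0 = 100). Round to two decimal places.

Laspeyres price index uses base-period quantities as weights.
ΣP(Period 1)·Q(Period 0) = 1.67×105 + 7.72×105 + 8.34×82 + 74.16×31 = 175.35 + 810.6 + 683.88 + 2298.96 = 3968.79
ΣP(Period 0)·Q(Period 0) = 2.12×105 + 5.92×105 + 9.92×82 + 54.55×31 = 222.6 + 621.6 + 813.44 + 1691.05 = 3348.69
Index = 3968.79 / 3348.69 × 100 = 118.5177

118.52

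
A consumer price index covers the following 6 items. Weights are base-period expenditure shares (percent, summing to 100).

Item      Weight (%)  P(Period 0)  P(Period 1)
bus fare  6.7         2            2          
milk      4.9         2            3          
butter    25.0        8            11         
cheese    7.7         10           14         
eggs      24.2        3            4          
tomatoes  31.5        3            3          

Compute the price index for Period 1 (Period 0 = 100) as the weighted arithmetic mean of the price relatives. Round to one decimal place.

bus fare: 6.7 × (2/2) = 6.7 × 1.000000 = 6.7000
milk: 4.9 × (3/2) = 4.9 × 1.500000 = 7.3500
butter: 25.0 × (11/8) = 25.0 × 1.375000 = 34.3750
cheese: 7.7 × (14/10) = 7.7 × 1.400000 = 10.7800
eggs: 24.2 × (4/3) = 24.2 × 1.333333 = 32.2667
tomatoes: 31.5 × (3/3) = 31.5 × 1.000000 = 31.5000
Index = Σ wᵢ·(p₁ᵢ/p₀ᵢ) = 6.7000 + 7.3500 + 34.3750 + 10.7800 + 32.2667 + 31.5000 = 122.9717

123.0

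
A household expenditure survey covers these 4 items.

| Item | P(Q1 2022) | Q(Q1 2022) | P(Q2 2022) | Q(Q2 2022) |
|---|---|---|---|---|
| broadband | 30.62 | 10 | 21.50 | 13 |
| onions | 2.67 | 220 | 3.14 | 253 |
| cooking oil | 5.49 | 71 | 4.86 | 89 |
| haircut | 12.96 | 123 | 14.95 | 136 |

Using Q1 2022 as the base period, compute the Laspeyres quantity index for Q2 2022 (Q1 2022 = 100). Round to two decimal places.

115.54

Laspeyres quantity index uses base-period prices as weights.
ΣP(Q1 2022)·Q(Q2 2022) = 30.62×13 + 2.67×253 + 5.49×89 + 12.96×136 = 398.06 + 675.51 + 488.61 + 1762.56 = 3324.74
ΣP(Q1 2022)·Q(Q1 2022) = 30.62×10 + 2.67×220 + 5.49×71 + 12.96×123 = 306.2 + 587.4 + 389.79 + 1594.08 = 2877.47
Index = 3324.74 / 2877.47 × 100 = 115.5439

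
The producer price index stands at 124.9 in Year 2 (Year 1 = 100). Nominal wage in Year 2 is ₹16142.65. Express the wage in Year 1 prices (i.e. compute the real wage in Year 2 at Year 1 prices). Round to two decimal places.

12924.46

Real = Nominal ÷ (Index/100) = 16142.65 ÷ (124.9/100)
     = 16142.65 ÷ 1.249 = 12924.4596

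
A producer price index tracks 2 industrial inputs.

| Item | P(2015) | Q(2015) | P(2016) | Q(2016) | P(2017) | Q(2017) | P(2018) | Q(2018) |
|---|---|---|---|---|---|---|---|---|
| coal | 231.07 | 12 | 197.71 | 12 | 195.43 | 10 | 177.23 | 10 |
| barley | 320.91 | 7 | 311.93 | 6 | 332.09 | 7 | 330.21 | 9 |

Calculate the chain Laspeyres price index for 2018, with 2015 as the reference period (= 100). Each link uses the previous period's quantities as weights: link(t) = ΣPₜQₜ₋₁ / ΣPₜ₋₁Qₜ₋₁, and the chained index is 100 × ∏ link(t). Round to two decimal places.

88.54

Link 2015→2016:
ΣP(2016)Q(2015) = 197.71×12 + 311.93×7 = 2372.52 + 2183.51 = 4556.03
ΣP(2015)Q(2015) = 231.07×12 + 320.91×7 = 2772.84 + 2246.37 = 5019.21
link = 4556.03/5019.21 = 0.907719
Link 2016→2017:
ΣP(2017)Q(2016) = 195.43×12 + 332.09×6 = 2345.16 + 1992.54 = 4337.7
ΣP(2016)Q(2016) = 197.71×12 + 311.93×6 = 2372.52 + 1871.58 = 4244.1
link = 4337.7/4244.1 = 1.022054
Link 2017→2018:
ΣP(2018)Q(2017) = 177.23×10 + 330.21×7 = 1772.3 + 2311.47 = 4083.77
ΣP(2017)Q(2017) = 195.43×10 + 332.09×7 = 1954.3 + 2324.63 = 4278.93
link = 4083.77/4278.93 = 0.954390
Chained index = 100 × 0.907719 × 1.022054 × 0.954390 = 88.5424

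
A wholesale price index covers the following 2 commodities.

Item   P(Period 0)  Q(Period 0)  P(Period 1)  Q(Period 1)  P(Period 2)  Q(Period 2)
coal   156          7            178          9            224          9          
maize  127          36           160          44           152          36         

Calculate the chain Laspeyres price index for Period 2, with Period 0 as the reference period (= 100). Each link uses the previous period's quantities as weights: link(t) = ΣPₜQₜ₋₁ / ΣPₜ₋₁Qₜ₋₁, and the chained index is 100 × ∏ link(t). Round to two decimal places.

Link Period 0→Period 1:
ΣP(Period 1)Q(Period 0) = 178×7 + 160×36 = 1246 + 5760 = 7006
ΣP(Period 0)Q(Period 0) = 156×7 + 127×36 = 1092 + 4572 = 5664
link = 7006/5664 = 1.236935
Link Period 1→Period 2:
ΣP(Period 2)Q(Period 1) = 224×9 + 152×44 = 2016 + 6688 = 8704
ΣP(Period 1)Q(Period 1) = 178×9 + 160×44 = 1602 + 7040 = 8642
link = 8704/8642 = 1.007174
Chained index = 100 × 1.236935 × 1.007174 = 124.5809

124.58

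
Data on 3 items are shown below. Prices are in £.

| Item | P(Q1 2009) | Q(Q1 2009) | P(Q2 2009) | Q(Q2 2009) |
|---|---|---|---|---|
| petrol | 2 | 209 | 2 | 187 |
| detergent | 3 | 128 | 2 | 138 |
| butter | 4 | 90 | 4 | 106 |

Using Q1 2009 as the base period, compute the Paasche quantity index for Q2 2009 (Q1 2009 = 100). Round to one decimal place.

Paasche quantity index uses current-period prices as weights.
ΣP(Q2 2009)·Q(Q2 2009) = 2×187 + 2×138 + 4×106 = 374 + 276 + 424 = 1074
ΣP(Q2 2009)·Q(Q1 2009) = 2×209 + 2×128 + 4×90 = 418 + 256 + 360 = 1034
Index = 1074 / 1034 × 100 = 103.8685

103.9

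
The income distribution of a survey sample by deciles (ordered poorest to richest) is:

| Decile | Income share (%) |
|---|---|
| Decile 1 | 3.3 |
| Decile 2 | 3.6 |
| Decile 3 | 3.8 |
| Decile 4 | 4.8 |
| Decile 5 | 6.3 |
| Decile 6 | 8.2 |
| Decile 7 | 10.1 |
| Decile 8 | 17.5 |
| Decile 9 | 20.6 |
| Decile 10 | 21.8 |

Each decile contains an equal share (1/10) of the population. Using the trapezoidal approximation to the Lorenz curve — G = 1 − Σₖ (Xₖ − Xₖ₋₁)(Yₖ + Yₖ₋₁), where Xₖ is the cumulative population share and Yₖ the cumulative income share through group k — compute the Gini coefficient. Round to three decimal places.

0.372

Cumulative income shares Yₖ: 0.0330, 0.0690, 0.1070, 0.1550, 0.2180, 0.3000, 0.4010, 0.5760, 0.7820, 1.0000
Σ (Xₖ−Xₖ₋₁)(Yₖ+Yₖ₋₁) = (1/10)(0.0330+0.0000) + (1/10)(0.0690+0.0330) + (1/10)(0.1070+0.0690) + (1/10)(0.1550+0.1070) + (1/10)(0.2180+0.1550) + (1/10)(0.3000+0.2180) + (1/10)(0.4010+0.3000) + (1/10)(0.5760+0.4010) + (1/10)(0.7820+0.5760) + (1/10)(1.0000+0.7820)
  = 0.0033 + 0.0102 + 0.0176 + 0.0262 + 0.0373 + 0.0518 + 0.0701 + 0.0977 + 0.1358 + 0.1782 = 0.6282
G = 1 − 0.6282 = 0.3718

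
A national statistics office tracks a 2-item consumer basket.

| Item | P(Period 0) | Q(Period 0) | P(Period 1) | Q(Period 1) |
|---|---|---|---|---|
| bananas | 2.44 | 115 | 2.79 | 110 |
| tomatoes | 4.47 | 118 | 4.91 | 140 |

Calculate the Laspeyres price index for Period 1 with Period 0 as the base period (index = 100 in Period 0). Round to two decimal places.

111.41

Laspeyres price index uses base-period quantities as weights.
ΣP(Period 1)·Q(Period 0) = 2.79×115 + 4.91×118 = 320.85 + 579.38 = 900.23
ΣP(Period 0)·Q(Period 0) = 2.44×115 + 4.47×118 = 280.6 + 527.46 = 808.06
Index = 900.23 / 808.06 × 100 = 111.4063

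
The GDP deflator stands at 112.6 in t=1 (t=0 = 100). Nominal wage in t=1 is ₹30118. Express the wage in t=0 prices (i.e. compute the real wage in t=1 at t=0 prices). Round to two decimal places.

Real = Nominal ÷ (Index/100) = 30118 ÷ (112.6/100)
     = 30118 ÷ 1.126 = 26747.7798

26747.78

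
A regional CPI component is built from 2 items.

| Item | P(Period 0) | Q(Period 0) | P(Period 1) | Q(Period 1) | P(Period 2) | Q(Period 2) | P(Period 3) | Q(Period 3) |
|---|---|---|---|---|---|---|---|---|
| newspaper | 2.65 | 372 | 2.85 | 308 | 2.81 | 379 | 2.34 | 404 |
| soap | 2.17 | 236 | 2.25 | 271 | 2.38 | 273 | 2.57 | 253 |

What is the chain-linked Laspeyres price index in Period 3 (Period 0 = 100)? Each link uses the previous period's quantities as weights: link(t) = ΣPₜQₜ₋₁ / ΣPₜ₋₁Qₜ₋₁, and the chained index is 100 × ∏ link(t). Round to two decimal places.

99.92

Link Period 0→Period 1:
ΣP(Period 1)Q(Period 0) = 2.85×372 + 2.25×236 = 1060.2 + 531 = 1591.2
ΣP(Period 0)Q(Period 0) = 2.65×372 + 2.17×236 = 985.8 + 512.12 = 1497.92
link = 1591.2/1497.92 = 1.062273
Link Period 1→Period 2:
ΣP(Period 2)Q(Period 1) = 2.81×308 + 2.38×271 = 865.48 + 644.98 = 1510.46
ΣP(Period 1)Q(Period 1) = 2.85×308 + 2.25×271 = 877.8 + 609.75 = 1487.55
link = 1510.46/1487.55 = 1.015401
Link Period 2→Period 3:
ΣP(Period 3)Q(Period 2) = 2.34×379 + 2.57×273 = 886.86 + 701.61 = 1588.47
ΣP(Period 2)Q(Period 2) = 2.81×379 + 2.38×273 = 1064.99 + 649.74 = 1714.73
link = 1588.47/1714.73 = 0.926367
Chained index = 100 × 1.062273 × 1.015401 × 0.926367 = 99.9211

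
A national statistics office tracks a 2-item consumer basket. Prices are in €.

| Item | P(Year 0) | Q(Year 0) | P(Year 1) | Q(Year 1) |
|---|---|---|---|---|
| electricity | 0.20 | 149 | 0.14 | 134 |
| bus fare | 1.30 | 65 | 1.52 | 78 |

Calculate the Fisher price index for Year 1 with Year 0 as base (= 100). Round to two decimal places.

105.89

Laspeyres component (base-period weights):
ΣP(Year 1)Q(Year 0) = 0.14×149 + 1.52×65 = 20.86 + 98.8 = 119.66
ΣP(Year 0)Q(Year 0) = 0.20×149 + 1.30×65 = 29.8 + 84.5 = 114.3
L = 119.66 / 114.3 × 100 = 104.6894
Paasche component (current-period weights):
ΣP(Year 1)Q(Year 1) = 0.14×134 + 1.52×78 = 18.76 + 118.56 = 137.32
ΣP(Year 0)Q(Year 1) = 0.20×134 + 1.30×78 = 26.8 + 101.4 = 128.2
P = 137.32 / 128.2 × 100 = 107.1139
Fisher = √(L × P) = √(104.6894 × 107.1139) = 105.8947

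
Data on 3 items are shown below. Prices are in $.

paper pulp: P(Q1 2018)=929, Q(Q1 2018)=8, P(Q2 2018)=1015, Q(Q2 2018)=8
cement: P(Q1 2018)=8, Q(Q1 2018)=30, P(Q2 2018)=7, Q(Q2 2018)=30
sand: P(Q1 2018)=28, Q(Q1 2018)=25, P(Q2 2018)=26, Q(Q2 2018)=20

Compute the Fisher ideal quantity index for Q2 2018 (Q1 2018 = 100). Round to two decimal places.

98.44

Laspeyres component (base-period weights):
ΣP(Q1 2018)Q(Q2 2018) = 929×8 + 8×30 + 28×20 = 7432 + 240 + 560 = 8232
ΣP(Q1 2018)Q(Q1 2018) = 929×8 + 8×30 + 28×25 = 7432 + 240 + 700 = 8372
L = 8232 / 8372 × 100 = 98.3278
Paasche component (current-period weights):
ΣP(Q2 2018)Q(Q2 2018) = 1015×8 + 7×30 + 26×20 = 8120 + 210 + 520 = 8850
ΣP(Q2 2018)Q(Q1 2018) = 1015×8 + 7×30 + 26×25 = 8120 + 210 + 650 = 8980
P = 8850 / 8980 × 100 = 98.5523
Fisher = √(L × P) = √(98.3278 × 98.5523) = 98.4400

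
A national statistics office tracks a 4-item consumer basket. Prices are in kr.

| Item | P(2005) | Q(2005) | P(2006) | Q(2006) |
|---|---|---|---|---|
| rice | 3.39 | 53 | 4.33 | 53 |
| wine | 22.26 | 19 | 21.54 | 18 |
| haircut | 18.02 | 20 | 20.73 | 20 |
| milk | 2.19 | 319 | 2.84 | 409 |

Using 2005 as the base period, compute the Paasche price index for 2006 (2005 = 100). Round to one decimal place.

Paasche price index uses current-period quantities as weights.
ΣP(2006)·Q(2006) = 4.33×53 + 21.54×18 + 20.73×20 + 2.84×409 = 229.49 + 387.72 + 414.6 + 1161.56 = 2193.37
ΣP(2005)·Q(2006) = 3.39×53 + 22.26×18 + 18.02×20 + 2.19×409 = 179.67 + 400.68 + 360.4 + 895.71 = 1836.46
Index = 2193.37 / 1836.46 × 100 = 119.4347

119.4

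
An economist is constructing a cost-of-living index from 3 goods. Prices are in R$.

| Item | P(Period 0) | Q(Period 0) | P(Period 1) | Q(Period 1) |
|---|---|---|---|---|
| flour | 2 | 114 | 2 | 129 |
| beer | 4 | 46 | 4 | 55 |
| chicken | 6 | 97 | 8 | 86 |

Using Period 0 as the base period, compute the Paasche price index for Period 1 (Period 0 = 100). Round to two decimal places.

Paasche price index uses current-period quantities as weights.
ΣP(Period 1)·Q(Period 1) = 2×129 + 4×55 + 8×86 = 258 + 220 + 688 = 1166
ΣP(Period 0)·Q(Period 1) = 2×129 + 4×55 + 6×86 = 258 + 220 + 516 = 994
Index = 1166 / 994 × 100 = 117.3038

117.30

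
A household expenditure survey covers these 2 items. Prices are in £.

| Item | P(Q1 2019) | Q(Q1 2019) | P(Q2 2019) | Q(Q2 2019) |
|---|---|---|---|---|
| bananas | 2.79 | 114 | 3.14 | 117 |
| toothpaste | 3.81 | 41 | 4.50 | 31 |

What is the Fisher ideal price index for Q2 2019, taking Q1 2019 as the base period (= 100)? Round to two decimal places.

Laspeyres component (base-period weights):
ΣP(Q2 2019)Q(Q1 2019) = 3.14×114 + 4.50×41 = 357.96 + 184.5 = 542.46
ΣP(Q1 2019)Q(Q1 2019) = 2.79×114 + 3.81×41 = 318.06 + 156.21 = 474.27
L = 542.46 / 474.27 × 100 = 114.3779
Paasche component (current-period weights):
ΣP(Q2 2019)Q(Q2 2019) = 3.14×117 + 4.50×31 = 367.38 + 139.5 = 506.88
ΣP(Q1 2019)Q(Q2 2019) = 2.79×117 + 3.81×31 = 326.43 + 118.11 = 444.54
P = 506.88 / 444.54 × 100 = 114.0235
Fisher = √(L × P) = √(114.3779 × 114.0235) = 114.2005

114.20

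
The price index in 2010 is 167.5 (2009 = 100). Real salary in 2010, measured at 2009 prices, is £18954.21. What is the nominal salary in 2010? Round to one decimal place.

31748.3

Nominal = Real × (Index/100) = 18954.21 × (167.5/100)
        = 18954.21 × 1.675 = 31748.3017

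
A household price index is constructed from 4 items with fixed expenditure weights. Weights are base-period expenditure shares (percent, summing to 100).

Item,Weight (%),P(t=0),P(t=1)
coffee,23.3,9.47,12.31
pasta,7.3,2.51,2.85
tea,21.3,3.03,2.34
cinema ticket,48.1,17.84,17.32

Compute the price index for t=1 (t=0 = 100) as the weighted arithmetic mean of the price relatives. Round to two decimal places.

101.72

coffee: 23.3 × (12.31/9.47) = 23.3 × 1.299894 = 30.2875
pasta: 7.3 × (2.85/2.51) = 7.3 × 1.135458 = 8.2888
tea: 21.3 × (2.34/3.03) = 21.3 × 0.772277 = 16.4495
cinema ticket: 48.1 × (17.32/17.84) = 48.1 × 0.970852 = 46.6980
Index = Σ wᵢ·(p₁ᵢ/p₀ᵢ) = 30.2875 + 8.2888 + 16.4495 + 46.6980 = 101.7239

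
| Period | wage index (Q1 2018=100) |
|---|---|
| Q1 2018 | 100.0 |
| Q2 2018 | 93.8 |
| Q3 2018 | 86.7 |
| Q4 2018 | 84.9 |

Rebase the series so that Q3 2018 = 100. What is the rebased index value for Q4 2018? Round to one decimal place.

97.9

Rebased(Q4 2018) = 84.9 / 86.7 × 100 = 97.9239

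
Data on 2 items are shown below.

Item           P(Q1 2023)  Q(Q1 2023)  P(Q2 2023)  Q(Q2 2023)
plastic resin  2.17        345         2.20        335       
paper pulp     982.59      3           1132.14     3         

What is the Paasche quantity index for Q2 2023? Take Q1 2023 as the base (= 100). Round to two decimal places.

99.47

Paasche quantity index uses current-period prices as weights.
ΣP(Q2 2023)·Q(Q2 2023) = 2.20×335 + 1132.14×3 = 737 + 3396.42 = 4133.42
ΣP(Q2 2023)·Q(Q1 2023) = 2.20×345 + 1132.14×3 = 759 + 3396.42 = 4155.42
Index = 4133.42 / 4155.42 × 100 = 99.4706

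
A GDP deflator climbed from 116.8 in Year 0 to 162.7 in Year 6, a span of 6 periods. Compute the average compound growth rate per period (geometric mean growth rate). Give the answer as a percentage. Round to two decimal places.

5.68%

Growth factor = (162.7/116.8)^(1/6) = (1.392979)^(1/6) = 1.056795
Growth rate = 1.056795 − 1 = 0.056795 = 5.6795%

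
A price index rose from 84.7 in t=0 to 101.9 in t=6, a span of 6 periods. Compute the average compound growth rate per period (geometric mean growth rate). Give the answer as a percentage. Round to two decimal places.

3.13%

Growth factor = (101.9/84.7)^(1/6) = (1.203070)^(1/6) = 1.031292
Growth rate = 1.031292 − 1 = 0.031292 = 3.1292%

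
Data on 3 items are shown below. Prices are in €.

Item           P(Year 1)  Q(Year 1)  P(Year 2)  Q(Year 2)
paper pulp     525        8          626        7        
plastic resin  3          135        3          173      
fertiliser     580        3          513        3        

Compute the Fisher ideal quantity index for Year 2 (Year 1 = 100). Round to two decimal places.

93.08

Laspeyres component (base-period weights):
ΣP(Year 1)Q(Year 2) = 525×7 + 3×173 + 580×3 = 3675 + 519 + 1740 = 5934
ΣP(Year 1)Q(Year 1) = 525×8 + 3×135 + 580×3 = 4200 + 405 + 1740 = 6345
L = 5934 / 6345 × 100 = 93.5225
Paasche component (current-period weights):
ΣP(Year 2)Q(Year 2) = 626×7 + 3×173 + 513×3 = 4382 + 519 + 1539 = 6440
ΣP(Year 2)Q(Year 1) = 626×8 + 3×135 + 513×3 = 5008 + 405 + 1539 = 6952
P = 6440 / 6952 × 100 = 92.6352
Fisher = √(L × P) = √(93.5225 × 92.6352) = 93.0778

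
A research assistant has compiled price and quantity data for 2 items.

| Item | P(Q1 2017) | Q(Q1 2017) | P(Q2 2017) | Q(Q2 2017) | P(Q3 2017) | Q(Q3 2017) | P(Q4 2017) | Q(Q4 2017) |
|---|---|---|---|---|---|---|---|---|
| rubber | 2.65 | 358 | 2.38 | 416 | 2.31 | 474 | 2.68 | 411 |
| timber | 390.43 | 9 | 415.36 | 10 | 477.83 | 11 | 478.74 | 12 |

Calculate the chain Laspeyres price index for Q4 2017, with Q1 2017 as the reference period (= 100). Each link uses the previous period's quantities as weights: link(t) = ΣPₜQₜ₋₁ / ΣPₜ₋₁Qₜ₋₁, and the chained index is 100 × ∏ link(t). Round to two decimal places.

Link Q1 2017→Q2 2017:
ΣP(Q2 2017)Q(Q1 2017) = 2.38×358 + 415.36×9 = 852.04 + 3738.24 = 4590.28
ΣP(Q1 2017)Q(Q1 2017) = 2.65×358 + 390.43×9 = 948.7 + 3513.87 = 4462.57
link = 4590.28/4462.57 = 1.028618
Link Q2 2017→Q3 2017:
ΣP(Q3 2017)Q(Q2 2017) = 2.31×416 + 477.83×10 = 960.96 + 4778.3 = 5739.26
ΣP(Q2 2017)Q(Q2 2017) = 2.38×416 + 415.36×10 = 990.08 + 4153.6 = 5143.68
link = 5739.26/5143.68 = 1.115789
Link Q3 2017→Q4 2017:
ΣP(Q4 2017)Q(Q3 2017) = 2.68×474 + 478.74×11 = 1270.32 + 5266.14 = 6536.46
ΣP(Q3 2017)Q(Q3 2017) = 2.31×474 + 477.83×11 = 1094.94 + 5256.13 = 6351.07
link = 6536.46/6351.07 = 1.029190
Chained index = 100 × 1.028618 × 1.115789 × 1.029190 = 118.1223

118.12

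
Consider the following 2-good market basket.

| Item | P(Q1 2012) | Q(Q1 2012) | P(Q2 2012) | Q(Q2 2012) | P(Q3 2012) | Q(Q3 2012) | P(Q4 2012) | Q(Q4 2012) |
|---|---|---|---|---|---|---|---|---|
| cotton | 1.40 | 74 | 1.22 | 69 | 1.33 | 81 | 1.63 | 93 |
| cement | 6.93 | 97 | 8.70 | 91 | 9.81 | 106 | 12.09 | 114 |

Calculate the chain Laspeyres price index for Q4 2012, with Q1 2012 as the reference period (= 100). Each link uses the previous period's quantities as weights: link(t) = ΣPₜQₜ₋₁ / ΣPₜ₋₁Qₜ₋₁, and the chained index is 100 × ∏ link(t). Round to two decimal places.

Link Q1 2012→Q2 2012:
ΣP(Q2 2012)Q(Q1 2012) = 1.22×74 + 8.70×97 = 90.28 + 843.9 = 934.18
ΣP(Q1 2012)Q(Q1 2012) = 1.40×74 + 6.93×97 = 103.6 + 672.21 = 775.81
link = 934.18/775.81 = 1.204135
Link Q2 2012→Q3 2012:
ΣP(Q3 2012)Q(Q2 2012) = 1.33×69 + 9.81×91 = 91.77 + 892.71 = 984.48
ΣP(Q2 2012)Q(Q2 2012) = 1.22×69 + 8.70×91 = 84.18 + 791.7 = 875.88
link = 984.48/875.88 = 1.123990
Link Q3 2012→Q4 2012:
ΣP(Q4 2012)Q(Q3 2012) = 1.63×81 + 12.09×106 = 132.03 + 1281.54 = 1413.57
ΣP(Q3 2012)Q(Q3 2012) = 1.33×81 + 9.81×106 = 107.73 + 1039.86 = 1147.59
link = 1413.57/1147.59 = 1.231773
Chained index = 100 × 1.204135 × 1.123990 × 1.231773 = 166.7125

166.71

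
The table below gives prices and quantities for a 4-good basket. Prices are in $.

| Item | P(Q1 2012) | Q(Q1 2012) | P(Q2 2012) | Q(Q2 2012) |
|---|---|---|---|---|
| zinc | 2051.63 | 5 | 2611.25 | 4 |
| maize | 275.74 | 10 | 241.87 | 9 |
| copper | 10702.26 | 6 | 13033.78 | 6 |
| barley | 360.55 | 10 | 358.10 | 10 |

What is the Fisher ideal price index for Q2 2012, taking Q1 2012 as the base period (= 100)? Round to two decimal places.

120.28

Laspeyres component (base-period weights):
ΣP(Q2 2012)Q(Q1 2012) = 2611.25×5 + 241.87×10 + 13033.78×6 + 358.10×10 = 13056.25 + 2418.7 + 78202.68 + 3581 = 97258.63
ΣP(Q1 2012)Q(Q1 2012) = 2051.63×5 + 275.74×10 + 10702.26×6 + 360.55×10 = 10258.15 + 2757.4 + 64213.56 + 3605.5 = 80834.61
L = 97258.63 / 80834.61 × 100 = 120.3181
Paasche component (current-period weights):
ΣP(Q2 2012)Q(Q2 2012) = 2611.25×4 + 241.87×9 + 13033.78×6 + 358.10×10 = 10445 + 2176.83 + 78202.68 + 3581 = 94405.51
ΣP(Q1 2012)Q(Q2 2012) = 2051.63×4 + 275.74×9 + 10702.26×6 + 360.55×10 = 8206.52 + 2481.66 + 64213.56 + 3605.5 = 78507.24
P = 94405.51 / 78507.24 × 100 = 120.2507
Fisher = √(L × P) = √(120.3181 × 120.2507) = 120.2844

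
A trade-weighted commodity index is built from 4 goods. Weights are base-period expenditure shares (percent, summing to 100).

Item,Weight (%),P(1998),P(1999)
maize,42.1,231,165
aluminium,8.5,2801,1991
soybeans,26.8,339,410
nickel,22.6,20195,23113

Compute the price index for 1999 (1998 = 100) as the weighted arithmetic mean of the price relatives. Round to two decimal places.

maize: 42.1 × (165/231) = 42.1 × 0.714286 = 30.0714
aluminium: 8.5 × (1991/2801) = 8.5 × 0.710818 = 6.0419
soybeans: 26.8 × (410/339) = 26.8 × 1.209440 = 32.4130
nickel: 22.6 × (23113/20195) = 22.6 × 1.144491 = 25.8655
Index = Σ wᵢ·(p₁ᵢ/p₀ᵢ) = 30.0714 + 6.0419 + 32.4130 + 25.8655 = 94.3919

94.39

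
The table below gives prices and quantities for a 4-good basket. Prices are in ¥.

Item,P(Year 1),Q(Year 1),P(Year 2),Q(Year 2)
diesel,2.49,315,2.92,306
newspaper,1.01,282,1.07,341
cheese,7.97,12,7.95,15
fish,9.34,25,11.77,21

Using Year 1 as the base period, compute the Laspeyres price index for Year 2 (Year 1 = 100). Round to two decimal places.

115.22

Laspeyres price index uses base-period quantities as weights.
ΣP(Year 2)·Q(Year 1) = 2.92×315 + 1.07×282 + 7.95×12 + 11.77×25 = 919.8 + 301.74 + 95.4 + 294.25 = 1611.19
ΣP(Year 1)·Q(Year 1) = 2.49×315 + 1.01×282 + 7.97×12 + 9.34×25 = 784.35 + 284.82 + 95.64 + 233.5 = 1398.31
Index = 1611.19 / 1398.31 × 100 = 115.2241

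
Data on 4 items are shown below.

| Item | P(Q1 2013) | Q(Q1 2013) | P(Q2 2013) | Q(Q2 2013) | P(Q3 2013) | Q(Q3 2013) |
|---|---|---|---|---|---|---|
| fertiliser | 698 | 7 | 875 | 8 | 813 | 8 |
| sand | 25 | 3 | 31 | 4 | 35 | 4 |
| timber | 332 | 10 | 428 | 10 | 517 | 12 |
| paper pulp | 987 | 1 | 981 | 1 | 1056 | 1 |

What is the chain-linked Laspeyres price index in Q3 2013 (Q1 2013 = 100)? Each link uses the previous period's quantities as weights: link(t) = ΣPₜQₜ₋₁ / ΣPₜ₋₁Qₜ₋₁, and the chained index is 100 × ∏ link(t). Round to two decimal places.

128.71

Link Q1 2013→Q2 2013:
ΣP(Q2 2013)Q(Q1 2013) = 875×7 + 31×3 + 428×10 + 981×1 = 6125 + 93 + 4280 + 981 = 11479
ΣP(Q1 2013)Q(Q1 2013) = 698×7 + 25×3 + 332×10 + 987×1 = 4886 + 75 + 3320 + 987 = 9268
link = 11479/9268 = 1.238563
Link Q2 2013→Q3 2013:
ΣP(Q3 2013)Q(Q2 2013) = 813×8 + 35×4 + 517×10 + 1056×1 = 6504 + 140 + 5170 + 1056 = 12870
ΣP(Q2 2013)Q(Q2 2013) = 875×8 + 31×4 + 428×10 + 981×1 = 7000 + 124 + 4280 + 981 = 12385
link = 12870/12385 = 1.039160
Chained index = 100 × 1.238563 × 1.039160 = 128.7065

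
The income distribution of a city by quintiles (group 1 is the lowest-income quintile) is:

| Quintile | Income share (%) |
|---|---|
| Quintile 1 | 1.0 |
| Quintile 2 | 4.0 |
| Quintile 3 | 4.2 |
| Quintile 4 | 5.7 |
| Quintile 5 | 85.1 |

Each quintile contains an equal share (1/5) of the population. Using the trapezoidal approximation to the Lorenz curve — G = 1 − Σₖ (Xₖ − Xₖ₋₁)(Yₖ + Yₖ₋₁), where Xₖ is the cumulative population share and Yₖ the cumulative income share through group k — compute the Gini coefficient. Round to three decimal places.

0.680

Cumulative income shares Yₖ: 0.0100, 0.0500, 0.0920, 0.1490, 1.0000
Σ (Xₖ−Xₖ₋₁)(Yₖ+Yₖ₋₁) = (1/5)(0.0100+0.0000) + (1/5)(0.0500+0.0100) + (1/5)(0.0920+0.0500) + (1/5)(0.1490+0.0920) + (1/5)(1.0000+0.1490)
  = 0.0020 + 0.0120 + 0.0284 + 0.0482 + 0.2298 = 0.3204
G = 1 − 0.3204 = 0.6796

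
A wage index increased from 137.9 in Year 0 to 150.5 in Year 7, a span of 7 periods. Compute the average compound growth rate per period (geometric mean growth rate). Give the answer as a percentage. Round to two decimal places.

1.26%

Growth factor = (150.5/137.9)^(1/7) = (1.091371)^(1/7) = 1.012569
Growth rate = 1.012569 − 1 = 0.012569 = 1.2569%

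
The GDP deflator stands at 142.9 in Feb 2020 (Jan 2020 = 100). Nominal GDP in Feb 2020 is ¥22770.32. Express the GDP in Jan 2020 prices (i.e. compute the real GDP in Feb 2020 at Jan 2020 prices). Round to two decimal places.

15934.44

Real = Nominal ÷ (Index/100) = 22770.32 ÷ (142.9/100)
     = 22770.32 ÷ 1.429 = 15934.4437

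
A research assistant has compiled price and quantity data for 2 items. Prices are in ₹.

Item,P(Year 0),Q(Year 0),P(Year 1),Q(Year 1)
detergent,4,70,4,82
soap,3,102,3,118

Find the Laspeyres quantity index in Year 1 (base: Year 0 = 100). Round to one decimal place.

116.4

Laspeyres quantity index uses base-period prices as weights.
ΣP(Year 0)·Q(Year 1) = 4×82 + 3×118 = 328 + 354 = 682
ΣP(Year 0)·Q(Year 0) = 4×70 + 3×102 = 280 + 306 = 586
Index = 682 / 586 × 100 = 116.3823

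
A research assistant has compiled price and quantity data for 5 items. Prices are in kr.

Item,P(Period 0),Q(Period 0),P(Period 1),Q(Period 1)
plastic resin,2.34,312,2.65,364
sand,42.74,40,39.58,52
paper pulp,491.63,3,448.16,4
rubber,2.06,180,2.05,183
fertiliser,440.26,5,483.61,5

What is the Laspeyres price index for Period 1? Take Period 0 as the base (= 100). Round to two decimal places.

Laspeyres price index uses base-period quantities as weights.
ΣP(Period 1)·Q(Period 0) = 2.65×312 + 39.58×40 + 448.16×3 + 2.05×180 + 483.61×5 = 826.8 + 1583.2 + 1344.48 + 369 + 2418.05 = 6541.53
ΣP(Period 0)·Q(Period 0) = 2.34×312 + 42.74×40 + 491.63×3 + 2.06×180 + 440.26×5 = 730.08 + 1709.6 + 1474.89 + 370.8 + 2201.3 = 6486.67
Index = 6541.53 / 6486.67 × 100 = 100.8457

100.85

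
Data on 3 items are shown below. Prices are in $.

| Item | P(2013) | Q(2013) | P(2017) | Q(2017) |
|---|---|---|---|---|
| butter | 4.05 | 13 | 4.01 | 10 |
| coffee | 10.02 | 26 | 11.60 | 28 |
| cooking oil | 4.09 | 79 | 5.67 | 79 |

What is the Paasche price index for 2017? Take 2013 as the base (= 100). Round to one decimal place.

126.2

Paasche price index uses current-period quantities as weights.
ΣP(2017)·Q(2017) = 4.01×10 + 11.60×28 + 5.67×79 = 40.1 + 324.8 + 447.93 = 812.83
ΣP(2013)·Q(2017) = 4.05×10 + 10.02×28 + 4.09×79 = 40.5 + 280.56 + 323.11 = 644.17
Index = 812.83 / 644.17 × 100 = 126.1825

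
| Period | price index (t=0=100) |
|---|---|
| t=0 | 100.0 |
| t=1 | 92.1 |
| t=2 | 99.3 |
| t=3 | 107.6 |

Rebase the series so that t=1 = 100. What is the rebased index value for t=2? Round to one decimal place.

107.8

Rebased(t=2) = 99.3 / 92.1 × 100 = 107.8176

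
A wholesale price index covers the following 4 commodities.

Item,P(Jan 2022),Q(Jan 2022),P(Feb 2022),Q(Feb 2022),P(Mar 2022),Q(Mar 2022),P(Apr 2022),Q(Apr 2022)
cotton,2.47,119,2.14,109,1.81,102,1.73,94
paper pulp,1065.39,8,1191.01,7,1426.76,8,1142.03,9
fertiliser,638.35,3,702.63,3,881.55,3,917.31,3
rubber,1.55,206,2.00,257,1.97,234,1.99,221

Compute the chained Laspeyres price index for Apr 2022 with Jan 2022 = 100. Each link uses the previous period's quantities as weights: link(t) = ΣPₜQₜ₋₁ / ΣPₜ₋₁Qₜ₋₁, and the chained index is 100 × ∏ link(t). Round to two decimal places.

Link Jan 2022→Feb 2022:
ΣP(Feb 2022)Q(Jan 2022) = 2.14×119 + 1191.01×8 + 702.63×3 + 2.00×206 = 254.66 + 9528.08 + 2107.89 + 412 = 12302.63
ΣP(Jan 2022)Q(Jan 2022) = 2.47×119 + 1065.39×8 + 638.35×3 + 1.55×206 = 293.93 + 8523.12 + 1915.05 + 319.3 = 11051.4
link = 12302.63/11051.4 = 1.113219
Link Feb 2022→Mar 2022:
ΣP(Mar 2022)Q(Feb 2022) = 1.81×109 + 1426.76×7 + 881.55×3 + 1.97×257 = 197.29 + 9987.32 + 2644.65 + 506.29 = 13335.55
ΣP(Feb 2022)Q(Feb 2022) = 2.14×109 + 1191.01×7 + 702.63×3 + 2.00×257 = 233.26 + 8337.07 + 2107.89 + 514 = 11192.22
link = 13335.55/11192.22 = 1.191502
Link Mar 2022→Apr 2022:
ΣP(Apr 2022)Q(Mar 2022) = 1.73×102 + 1142.03×8 + 917.31×3 + 1.99×234 = 176.46 + 9136.24 + 2751.93 + 465.66 = 12530.29
ΣP(Mar 2022)Q(Mar 2022) = 1.81×102 + 1426.76×8 + 881.55×3 + 1.97×234 = 184.62 + 11414.08 + 2644.65 + 460.98 = 14704.33
link = 12530.29/14704.33 = 0.852150
Chained index = 100 × 1.113219 × 1.191502 × 0.852150 = 113.0294

113.03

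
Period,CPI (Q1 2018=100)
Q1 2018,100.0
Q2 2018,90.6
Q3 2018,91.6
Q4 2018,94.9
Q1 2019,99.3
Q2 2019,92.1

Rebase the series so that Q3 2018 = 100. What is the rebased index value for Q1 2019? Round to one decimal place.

108.4

Rebased(Q1 2019) = 99.3 / 91.6 × 100 = 108.4061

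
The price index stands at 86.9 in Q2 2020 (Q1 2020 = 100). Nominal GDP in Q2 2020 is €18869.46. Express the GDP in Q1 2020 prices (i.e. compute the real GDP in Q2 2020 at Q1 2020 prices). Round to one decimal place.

Real = Nominal ÷ (Index/100) = 18869.46 ÷ (86.9/100)
     = 18869.46 ÷ 0.869 = 21713.9931

21714.0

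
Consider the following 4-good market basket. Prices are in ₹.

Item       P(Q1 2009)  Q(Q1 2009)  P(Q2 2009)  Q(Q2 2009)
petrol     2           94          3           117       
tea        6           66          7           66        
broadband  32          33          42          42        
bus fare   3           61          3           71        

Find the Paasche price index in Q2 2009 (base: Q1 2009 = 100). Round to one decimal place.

127.6

Paasche price index uses current-period quantities as weights.
ΣP(Q2 2009)·Q(Q2 2009) = 3×117 + 7×66 + 42×42 + 3×71 = 351 + 462 + 1764 + 213 = 2790
ΣP(Q1 2009)·Q(Q2 2009) = 2×117 + 6×66 + 32×42 + 3×71 = 234 + 396 + 1344 + 213 = 2187
Index = 2790 / 2187 × 100 = 127.5720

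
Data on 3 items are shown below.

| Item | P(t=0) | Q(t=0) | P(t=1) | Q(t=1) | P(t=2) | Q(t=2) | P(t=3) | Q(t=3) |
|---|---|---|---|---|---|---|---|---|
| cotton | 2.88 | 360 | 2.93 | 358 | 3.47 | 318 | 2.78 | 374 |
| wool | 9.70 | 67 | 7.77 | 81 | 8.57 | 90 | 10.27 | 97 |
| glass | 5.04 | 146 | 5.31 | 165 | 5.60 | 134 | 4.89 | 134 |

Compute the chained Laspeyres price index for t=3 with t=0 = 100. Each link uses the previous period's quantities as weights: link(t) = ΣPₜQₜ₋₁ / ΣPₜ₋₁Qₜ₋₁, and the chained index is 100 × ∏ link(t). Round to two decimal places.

Link t=0→t=1:
ΣP(t=1)Q(t=0) = 2.93×360 + 7.77×67 + 5.31×146 = 1054.8 + 520.59 + 775.26 = 2350.65
ΣP(t=0)Q(t=0) = 2.88×360 + 9.70×67 + 5.04×146 = 1036.8 + 649.9 + 735.84 = 2422.54
link = 2350.65/2422.54 = 0.970325
Link t=1→t=2:
ΣP(t=2)Q(t=1) = 3.47×358 + 8.57×81 + 5.60×165 = 1242.26 + 694.17 + 924 = 2860.43
ΣP(t=1)Q(t=1) = 2.93×358 + 7.77×81 + 5.31×165 = 1048.94 + 629.37 + 876.15 = 2554.46
link = 2860.43/2554.46 = 1.119779
Link t=2→t=3:
ΣP(t=3)Q(t=2) = 2.78×318 + 10.27×90 + 4.89×134 = 884.04 + 924.3 + 655.26 = 2463.6
ΣP(t=2)Q(t=2) = 3.47×318 + 8.57×90 + 5.60×134 = 1103.46 + 771.3 + 750.4 = 2625.16
link = 2463.6/2625.16 = 0.938457
Chained index = 100 × 0.970325 × 1.119779 × 0.938457 = 101.9679

101.97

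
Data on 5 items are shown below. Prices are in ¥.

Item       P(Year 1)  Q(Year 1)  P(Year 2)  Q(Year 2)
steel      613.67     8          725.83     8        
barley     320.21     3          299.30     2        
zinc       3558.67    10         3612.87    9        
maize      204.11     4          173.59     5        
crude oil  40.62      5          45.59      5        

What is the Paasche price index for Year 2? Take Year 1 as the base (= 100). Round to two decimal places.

Paasche price index uses current-period quantities as weights.
ΣP(Year 2)·Q(Year 2) = 725.83×8 + 299.30×2 + 3612.87×9 + 173.59×5 + 45.59×5 = 5806.64 + 598.6 + 32515.83 + 867.95 + 227.95 = 40016.97
ΣP(Year 1)·Q(Year 2) = 613.67×8 + 320.21×2 + 3558.67×9 + 204.11×5 + 40.62×5 = 4909.36 + 640.42 + 32028.03 + 1020.55 + 203.1 = 38801.46
Index = 40016.97 / 38801.46 × 100 = 103.1326

103.13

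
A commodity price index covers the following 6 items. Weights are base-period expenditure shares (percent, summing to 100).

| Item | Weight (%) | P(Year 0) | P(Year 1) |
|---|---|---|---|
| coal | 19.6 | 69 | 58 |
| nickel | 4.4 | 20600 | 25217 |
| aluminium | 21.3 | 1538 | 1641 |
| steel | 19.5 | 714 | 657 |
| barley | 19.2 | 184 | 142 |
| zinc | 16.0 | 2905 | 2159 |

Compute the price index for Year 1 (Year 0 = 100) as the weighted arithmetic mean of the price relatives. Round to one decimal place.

89.2

coal: 19.6 × (58/69) = 19.6 × 0.840580 = 16.4754
nickel: 4.4 × (25217/20600) = 4.4 × 1.224126 = 5.3862
aluminium: 21.3 × (1641/1538) = 21.3 × 1.066970 = 22.7265
steel: 19.5 × (657/714) = 19.5 × 0.920168 = 17.9433
barley: 19.2 × (142/184) = 19.2 × 0.771739 = 14.8174
zinc: 16.0 × (2159/2905) = 16.0 × 0.743201 = 11.8912
Index = Σ wᵢ·(p₁ᵢ/p₀ᵢ) = 16.4754 + 5.3862 + 22.7265 + 17.9433 + 14.8174 + 11.8912 = 89.2399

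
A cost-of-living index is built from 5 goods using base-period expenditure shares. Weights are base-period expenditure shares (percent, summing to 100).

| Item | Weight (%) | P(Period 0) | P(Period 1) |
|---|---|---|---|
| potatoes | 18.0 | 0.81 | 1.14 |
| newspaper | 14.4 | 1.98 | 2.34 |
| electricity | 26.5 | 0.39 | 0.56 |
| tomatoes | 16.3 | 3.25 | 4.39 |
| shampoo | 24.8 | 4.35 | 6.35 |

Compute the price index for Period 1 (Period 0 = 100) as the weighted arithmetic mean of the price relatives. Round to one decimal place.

potatoes: 18.0 × (1.14/0.81) = 18.0 × 1.407407 = 25.3333
newspaper: 14.4 × (2.34/1.98) = 14.4 × 1.181818 = 17.0182
electricity: 26.5 × (0.56/0.39) = 26.5 × 1.435897 = 38.0513
tomatoes: 16.3 × (4.39/3.25) = 16.3 × 1.350769 = 22.0175
shampoo: 24.8 × (6.35/4.35) = 24.8 × 1.459770 = 36.2023
Index = Σ wᵢ·(p₁ᵢ/p₀ᵢ) = 25.3333 + 17.0182 + 38.0513 + 22.0175 + 36.2023 = 138.6226

138.6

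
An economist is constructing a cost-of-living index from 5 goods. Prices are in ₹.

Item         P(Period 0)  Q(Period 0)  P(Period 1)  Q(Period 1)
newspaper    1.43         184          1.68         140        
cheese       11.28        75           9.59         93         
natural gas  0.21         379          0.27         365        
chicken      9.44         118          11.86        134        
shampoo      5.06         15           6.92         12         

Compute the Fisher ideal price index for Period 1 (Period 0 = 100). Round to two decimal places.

110.01

Laspeyres component (base-period weights):
ΣP(Period 1)Q(Period 0) = 1.68×184 + 9.59×75 + 0.27×379 + 11.86×118 + 6.92×15 = 309.12 + 719.25 + 102.33 + 1399.48 + 103.8 = 2633.98
ΣP(Period 0)Q(Period 0) = 1.43×184 + 11.28×75 + 0.21×379 + 9.44×118 + 5.06×15 = 263.12 + 846 + 79.59 + 1113.92 + 75.9 = 2378.53
L = 2633.98 / 2378.53 × 100 = 110.7398
Paasche component (current-period weights):
ΣP(Period 1)Q(Period 1) = 1.68×140 + 9.59×93 + 0.27×365 + 11.86×134 + 6.92×12 = 235.2 + 891.87 + 98.55 + 1589.24 + 83.04 = 2897.9
ΣP(Period 0)Q(Period 1) = 1.43×140 + 11.28×93 + 0.21×365 + 9.44×134 + 5.06×12 = 200.2 + 1049.04 + 76.65 + 1264.96 + 60.72 = 2651.57
P = 2897.9 / 2651.57 × 100 = 109.2900
Fisher = √(L × P) = √(110.7398 × 109.2900) = 110.0125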